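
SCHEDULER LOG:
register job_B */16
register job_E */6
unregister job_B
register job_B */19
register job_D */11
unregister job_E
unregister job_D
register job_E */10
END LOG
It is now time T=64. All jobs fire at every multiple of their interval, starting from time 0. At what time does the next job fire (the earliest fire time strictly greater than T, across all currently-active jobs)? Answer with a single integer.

Op 1: register job_B */16 -> active={job_B:*/16}
Op 2: register job_E */6 -> active={job_B:*/16, job_E:*/6}
Op 3: unregister job_B -> active={job_E:*/6}
Op 4: register job_B */19 -> active={job_B:*/19, job_E:*/6}
Op 5: register job_D */11 -> active={job_B:*/19, job_D:*/11, job_E:*/6}
Op 6: unregister job_E -> active={job_B:*/19, job_D:*/11}
Op 7: unregister job_D -> active={job_B:*/19}
Op 8: register job_E */10 -> active={job_B:*/19, job_E:*/10}
  job_B: interval 19, next fire after T=64 is 76
  job_E: interval 10, next fire after T=64 is 70
Earliest fire time = 70 (job job_E)

Answer: 70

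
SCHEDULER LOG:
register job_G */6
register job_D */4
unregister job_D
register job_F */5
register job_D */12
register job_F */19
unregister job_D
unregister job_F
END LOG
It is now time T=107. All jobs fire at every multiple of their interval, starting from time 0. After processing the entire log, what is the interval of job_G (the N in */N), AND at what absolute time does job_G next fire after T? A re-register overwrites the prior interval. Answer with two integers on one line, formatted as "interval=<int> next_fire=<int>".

Op 1: register job_G */6 -> active={job_G:*/6}
Op 2: register job_D */4 -> active={job_D:*/4, job_G:*/6}
Op 3: unregister job_D -> active={job_G:*/6}
Op 4: register job_F */5 -> active={job_F:*/5, job_G:*/6}
Op 5: register job_D */12 -> active={job_D:*/12, job_F:*/5, job_G:*/6}
Op 6: register job_F */19 -> active={job_D:*/12, job_F:*/19, job_G:*/6}
Op 7: unregister job_D -> active={job_F:*/19, job_G:*/6}
Op 8: unregister job_F -> active={job_G:*/6}
Final interval of job_G = 6
Next fire of job_G after T=107: (107//6+1)*6 = 108

Answer: interval=6 next_fire=108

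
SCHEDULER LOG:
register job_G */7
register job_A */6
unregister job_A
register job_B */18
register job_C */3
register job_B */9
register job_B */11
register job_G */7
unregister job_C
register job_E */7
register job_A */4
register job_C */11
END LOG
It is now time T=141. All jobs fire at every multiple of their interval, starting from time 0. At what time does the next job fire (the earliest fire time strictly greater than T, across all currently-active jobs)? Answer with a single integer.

Op 1: register job_G */7 -> active={job_G:*/7}
Op 2: register job_A */6 -> active={job_A:*/6, job_G:*/7}
Op 3: unregister job_A -> active={job_G:*/7}
Op 4: register job_B */18 -> active={job_B:*/18, job_G:*/7}
Op 5: register job_C */3 -> active={job_B:*/18, job_C:*/3, job_G:*/7}
Op 6: register job_B */9 -> active={job_B:*/9, job_C:*/3, job_G:*/7}
Op 7: register job_B */11 -> active={job_B:*/11, job_C:*/3, job_G:*/7}
Op 8: register job_G */7 -> active={job_B:*/11, job_C:*/3, job_G:*/7}
Op 9: unregister job_C -> active={job_B:*/11, job_G:*/7}
Op 10: register job_E */7 -> active={job_B:*/11, job_E:*/7, job_G:*/7}
Op 11: register job_A */4 -> active={job_A:*/4, job_B:*/11, job_E:*/7, job_G:*/7}
Op 12: register job_C */11 -> active={job_A:*/4, job_B:*/11, job_C:*/11, job_E:*/7, job_G:*/7}
  job_A: interval 4, next fire after T=141 is 144
  job_B: interval 11, next fire after T=141 is 143
  job_C: interval 11, next fire after T=141 is 143
  job_E: interval 7, next fire after T=141 is 147
  job_G: interval 7, next fire after T=141 is 147
Earliest fire time = 143 (job job_B)

Answer: 143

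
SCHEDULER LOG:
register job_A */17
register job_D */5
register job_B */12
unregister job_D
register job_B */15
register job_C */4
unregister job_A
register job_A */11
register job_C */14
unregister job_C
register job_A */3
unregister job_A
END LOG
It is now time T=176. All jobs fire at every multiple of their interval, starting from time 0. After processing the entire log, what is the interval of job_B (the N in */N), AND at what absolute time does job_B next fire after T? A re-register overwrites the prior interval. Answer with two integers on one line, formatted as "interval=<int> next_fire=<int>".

Answer: interval=15 next_fire=180

Derivation:
Op 1: register job_A */17 -> active={job_A:*/17}
Op 2: register job_D */5 -> active={job_A:*/17, job_D:*/5}
Op 3: register job_B */12 -> active={job_A:*/17, job_B:*/12, job_D:*/5}
Op 4: unregister job_D -> active={job_A:*/17, job_B:*/12}
Op 5: register job_B */15 -> active={job_A:*/17, job_B:*/15}
Op 6: register job_C */4 -> active={job_A:*/17, job_B:*/15, job_C:*/4}
Op 7: unregister job_A -> active={job_B:*/15, job_C:*/4}
Op 8: register job_A */11 -> active={job_A:*/11, job_B:*/15, job_C:*/4}
Op 9: register job_C */14 -> active={job_A:*/11, job_B:*/15, job_C:*/14}
Op 10: unregister job_C -> active={job_A:*/11, job_B:*/15}
Op 11: register job_A */3 -> active={job_A:*/3, job_B:*/15}
Op 12: unregister job_A -> active={job_B:*/15}
Final interval of job_B = 15
Next fire of job_B after T=176: (176//15+1)*15 = 180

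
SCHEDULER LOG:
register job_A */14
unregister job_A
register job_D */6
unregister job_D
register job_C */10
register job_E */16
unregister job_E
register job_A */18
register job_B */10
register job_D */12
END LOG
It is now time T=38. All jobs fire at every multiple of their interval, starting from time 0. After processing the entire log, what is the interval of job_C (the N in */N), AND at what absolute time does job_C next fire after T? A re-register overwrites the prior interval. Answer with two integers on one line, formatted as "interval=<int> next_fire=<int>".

Op 1: register job_A */14 -> active={job_A:*/14}
Op 2: unregister job_A -> active={}
Op 3: register job_D */6 -> active={job_D:*/6}
Op 4: unregister job_D -> active={}
Op 5: register job_C */10 -> active={job_C:*/10}
Op 6: register job_E */16 -> active={job_C:*/10, job_E:*/16}
Op 7: unregister job_E -> active={job_C:*/10}
Op 8: register job_A */18 -> active={job_A:*/18, job_C:*/10}
Op 9: register job_B */10 -> active={job_A:*/18, job_B:*/10, job_C:*/10}
Op 10: register job_D */12 -> active={job_A:*/18, job_B:*/10, job_C:*/10, job_D:*/12}
Final interval of job_C = 10
Next fire of job_C after T=38: (38//10+1)*10 = 40

Answer: interval=10 next_fire=40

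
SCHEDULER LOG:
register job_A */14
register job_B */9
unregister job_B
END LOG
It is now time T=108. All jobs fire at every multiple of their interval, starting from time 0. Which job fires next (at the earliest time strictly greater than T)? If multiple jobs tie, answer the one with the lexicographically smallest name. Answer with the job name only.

Op 1: register job_A */14 -> active={job_A:*/14}
Op 2: register job_B */9 -> active={job_A:*/14, job_B:*/9}
Op 3: unregister job_B -> active={job_A:*/14}
  job_A: interval 14, next fire after T=108 is 112
Earliest = 112, winner (lex tiebreak) = job_A

Answer: job_A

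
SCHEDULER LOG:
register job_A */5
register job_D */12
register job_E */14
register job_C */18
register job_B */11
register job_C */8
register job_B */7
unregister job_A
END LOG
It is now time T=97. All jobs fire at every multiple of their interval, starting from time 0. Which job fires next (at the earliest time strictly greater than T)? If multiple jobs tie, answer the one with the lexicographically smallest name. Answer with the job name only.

Op 1: register job_A */5 -> active={job_A:*/5}
Op 2: register job_D */12 -> active={job_A:*/5, job_D:*/12}
Op 3: register job_E */14 -> active={job_A:*/5, job_D:*/12, job_E:*/14}
Op 4: register job_C */18 -> active={job_A:*/5, job_C:*/18, job_D:*/12, job_E:*/14}
Op 5: register job_B */11 -> active={job_A:*/5, job_B:*/11, job_C:*/18, job_D:*/12, job_E:*/14}
Op 6: register job_C */8 -> active={job_A:*/5, job_B:*/11, job_C:*/8, job_D:*/12, job_E:*/14}
Op 7: register job_B */7 -> active={job_A:*/5, job_B:*/7, job_C:*/8, job_D:*/12, job_E:*/14}
Op 8: unregister job_A -> active={job_B:*/7, job_C:*/8, job_D:*/12, job_E:*/14}
  job_B: interval 7, next fire after T=97 is 98
  job_C: interval 8, next fire after T=97 is 104
  job_D: interval 12, next fire after T=97 is 108
  job_E: interval 14, next fire after T=97 is 98
Earliest = 98, winner (lex tiebreak) = job_B

Answer: job_B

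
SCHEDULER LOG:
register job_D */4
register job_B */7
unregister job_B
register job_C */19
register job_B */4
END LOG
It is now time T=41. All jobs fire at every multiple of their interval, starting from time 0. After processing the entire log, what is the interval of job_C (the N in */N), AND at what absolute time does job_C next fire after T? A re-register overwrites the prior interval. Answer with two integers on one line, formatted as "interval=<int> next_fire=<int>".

Answer: interval=19 next_fire=57

Derivation:
Op 1: register job_D */4 -> active={job_D:*/4}
Op 2: register job_B */7 -> active={job_B:*/7, job_D:*/4}
Op 3: unregister job_B -> active={job_D:*/4}
Op 4: register job_C */19 -> active={job_C:*/19, job_D:*/4}
Op 5: register job_B */4 -> active={job_B:*/4, job_C:*/19, job_D:*/4}
Final interval of job_C = 19
Next fire of job_C after T=41: (41//19+1)*19 = 57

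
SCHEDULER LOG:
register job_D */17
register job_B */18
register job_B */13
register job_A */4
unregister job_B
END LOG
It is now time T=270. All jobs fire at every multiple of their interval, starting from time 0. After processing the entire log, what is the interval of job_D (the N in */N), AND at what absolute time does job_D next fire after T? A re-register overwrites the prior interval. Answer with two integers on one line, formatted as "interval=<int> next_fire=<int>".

Op 1: register job_D */17 -> active={job_D:*/17}
Op 2: register job_B */18 -> active={job_B:*/18, job_D:*/17}
Op 3: register job_B */13 -> active={job_B:*/13, job_D:*/17}
Op 4: register job_A */4 -> active={job_A:*/4, job_B:*/13, job_D:*/17}
Op 5: unregister job_B -> active={job_A:*/4, job_D:*/17}
Final interval of job_D = 17
Next fire of job_D after T=270: (270//17+1)*17 = 272

Answer: interval=17 next_fire=272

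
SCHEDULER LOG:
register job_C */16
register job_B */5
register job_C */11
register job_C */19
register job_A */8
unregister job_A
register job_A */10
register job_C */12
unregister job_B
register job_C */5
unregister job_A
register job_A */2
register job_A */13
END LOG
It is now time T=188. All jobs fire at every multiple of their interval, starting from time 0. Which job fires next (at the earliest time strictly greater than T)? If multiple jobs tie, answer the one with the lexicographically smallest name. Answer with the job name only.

Op 1: register job_C */16 -> active={job_C:*/16}
Op 2: register job_B */5 -> active={job_B:*/5, job_C:*/16}
Op 3: register job_C */11 -> active={job_B:*/5, job_C:*/11}
Op 4: register job_C */19 -> active={job_B:*/5, job_C:*/19}
Op 5: register job_A */8 -> active={job_A:*/8, job_B:*/5, job_C:*/19}
Op 6: unregister job_A -> active={job_B:*/5, job_C:*/19}
Op 7: register job_A */10 -> active={job_A:*/10, job_B:*/5, job_C:*/19}
Op 8: register job_C */12 -> active={job_A:*/10, job_B:*/5, job_C:*/12}
Op 9: unregister job_B -> active={job_A:*/10, job_C:*/12}
Op 10: register job_C */5 -> active={job_A:*/10, job_C:*/5}
Op 11: unregister job_A -> active={job_C:*/5}
Op 12: register job_A */2 -> active={job_A:*/2, job_C:*/5}
Op 13: register job_A */13 -> active={job_A:*/13, job_C:*/5}
  job_A: interval 13, next fire after T=188 is 195
  job_C: interval 5, next fire after T=188 is 190
Earliest = 190, winner (lex tiebreak) = job_C

Answer: job_C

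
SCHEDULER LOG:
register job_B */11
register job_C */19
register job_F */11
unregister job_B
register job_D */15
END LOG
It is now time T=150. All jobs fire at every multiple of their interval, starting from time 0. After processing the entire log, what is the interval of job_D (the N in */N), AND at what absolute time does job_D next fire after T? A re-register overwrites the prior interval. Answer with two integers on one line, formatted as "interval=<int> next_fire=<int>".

Answer: interval=15 next_fire=165

Derivation:
Op 1: register job_B */11 -> active={job_B:*/11}
Op 2: register job_C */19 -> active={job_B:*/11, job_C:*/19}
Op 3: register job_F */11 -> active={job_B:*/11, job_C:*/19, job_F:*/11}
Op 4: unregister job_B -> active={job_C:*/19, job_F:*/11}
Op 5: register job_D */15 -> active={job_C:*/19, job_D:*/15, job_F:*/11}
Final interval of job_D = 15
Next fire of job_D after T=150: (150//15+1)*15 = 165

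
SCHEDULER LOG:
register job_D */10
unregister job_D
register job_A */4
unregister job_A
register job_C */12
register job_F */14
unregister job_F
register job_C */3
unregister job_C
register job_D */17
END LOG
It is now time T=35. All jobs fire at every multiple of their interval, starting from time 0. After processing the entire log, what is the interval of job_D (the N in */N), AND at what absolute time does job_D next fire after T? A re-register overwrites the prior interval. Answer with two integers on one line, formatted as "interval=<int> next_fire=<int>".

Answer: interval=17 next_fire=51

Derivation:
Op 1: register job_D */10 -> active={job_D:*/10}
Op 2: unregister job_D -> active={}
Op 3: register job_A */4 -> active={job_A:*/4}
Op 4: unregister job_A -> active={}
Op 5: register job_C */12 -> active={job_C:*/12}
Op 6: register job_F */14 -> active={job_C:*/12, job_F:*/14}
Op 7: unregister job_F -> active={job_C:*/12}
Op 8: register job_C */3 -> active={job_C:*/3}
Op 9: unregister job_C -> active={}
Op 10: register job_D */17 -> active={job_D:*/17}
Final interval of job_D = 17
Next fire of job_D after T=35: (35//17+1)*17 = 51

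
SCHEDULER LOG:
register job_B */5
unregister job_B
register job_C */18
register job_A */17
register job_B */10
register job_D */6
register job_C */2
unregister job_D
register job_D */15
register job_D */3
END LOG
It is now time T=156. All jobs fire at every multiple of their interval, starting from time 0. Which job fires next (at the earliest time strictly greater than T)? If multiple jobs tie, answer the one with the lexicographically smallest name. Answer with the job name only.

Answer: job_C

Derivation:
Op 1: register job_B */5 -> active={job_B:*/5}
Op 2: unregister job_B -> active={}
Op 3: register job_C */18 -> active={job_C:*/18}
Op 4: register job_A */17 -> active={job_A:*/17, job_C:*/18}
Op 5: register job_B */10 -> active={job_A:*/17, job_B:*/10, job_C:*/18}
Op 6: register job_D */6 -> active={job_A:*/17, job_B:*/10, job_C:*/18, job_D:*/6}
Op 7: register job_C */2 -> active={job_A:*/17, job_B:*/10, job_C:*/2, job_D:*/6}
Op 8: unregister job_D -> active={job_A:*/17, job_B:*/10, job_C:*/2}
Op 9: register job_D */15 -> active={job_A:*/17, job_B:*/10, job_C:*/2, job_D:*/15}
Op 10: register job_D */3 -> active={job_A:*/17, job_B:*/10, job_C:*/2, job_D:*/3}
  job_A: interval 17, next fire after T=156 is 170
  job_B: interval 10, next fire after T=156 is 160
  job_C: interval 2, next fire after T=156 is 158
  job_D: interval 3, next fire after T=156 is 159
Earliest = 158, winner (lex tiebreak) = job_C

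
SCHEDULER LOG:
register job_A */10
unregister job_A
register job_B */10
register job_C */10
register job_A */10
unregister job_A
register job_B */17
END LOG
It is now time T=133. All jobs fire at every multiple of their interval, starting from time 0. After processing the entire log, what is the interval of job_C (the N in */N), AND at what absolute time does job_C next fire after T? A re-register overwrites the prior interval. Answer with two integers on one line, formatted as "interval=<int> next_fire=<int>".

Op 1: register job_A */10 -> active={job_A:*/10}
Op 2: unregister job_A -> active={}
Op 3: register job_B */10 -> active={job_B:*/10}
Op 4: register job_C */10 -> active={job_B:*/10, job_C:*/10}
Op 5: register job_A */10 -> active={job_A:*/10, job_B:*/10, job_C:*/10}
Op 6: unregister job_A -> active={job_B:*/10, job_C:*/10}
Op 7: register job_B */17 -> active={job_B:*/17, job_C:*/10}
Final interval of job_C = 10
Next fire of job_C after T=133: (133//10+1)*10 = 140

Answer: interval=10 next_fire=140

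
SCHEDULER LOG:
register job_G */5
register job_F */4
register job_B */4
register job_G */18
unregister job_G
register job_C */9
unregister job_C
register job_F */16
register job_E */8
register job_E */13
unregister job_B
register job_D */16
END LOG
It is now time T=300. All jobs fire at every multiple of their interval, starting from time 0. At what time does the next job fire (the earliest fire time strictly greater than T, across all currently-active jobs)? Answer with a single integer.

Op 1: register job_G */5 -> active={job_G:*/5}
Op 2: register job_F */4 -> active={job_F:*/4, job_G:*/5}
Op 3: register job_B */4 -> active={job_B:*/4, job_F:*/4, job_G:*/5}
Op 4: register job_G */18 -> active={job_B:*/4, job_F:*/4, job_G:*/18}
Op 5: unregister job_G -> active={job_B:*/4, job_F:*/4}
Op 6: register job_C */9 -> active={job_B:*/4, job_C:*/9, job_F:*/4}
Op 7: unregister job_C -> active={job_B:*/4, job_F:*/4}
Op 8: register job_F */16 -> active={job_B:*/4, job_F:*/16}
Op 9: register job_E */8 -> active={job_B:*/4, job_E:*/8, job_F:*/16}
Op 10: register job_E */13 -> active={job_B:*/4, job_E:*/13, job_F:*/16}
Op 11: unregister job_B -> active={job_E:*/13, job_F:*/16}
Op 12: register job_D */16 -> active={job_D:*/16, job_E:*/13, job_F:*/16}
  job_D: interval 16, next fire after T=300 is 304
  job_E: interval 13, next fire after T=300 is 312
  job_F: interval 16, next fire after T=300 is 304
Earliest fire time = 304 (job job_D)

Answer: 304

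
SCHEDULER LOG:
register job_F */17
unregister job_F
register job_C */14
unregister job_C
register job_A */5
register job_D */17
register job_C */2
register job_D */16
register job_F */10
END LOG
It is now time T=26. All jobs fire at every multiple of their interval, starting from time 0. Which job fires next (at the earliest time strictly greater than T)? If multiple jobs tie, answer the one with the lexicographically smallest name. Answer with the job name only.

Op 1: register job_F */17 -> active={job_F:*/17}
Op 2: unregister job_F -> active={}
Op 3: register job_C */14 -> active={job_C:*/14}
Op 4: unregister job_C -> active={}
Op 5: register job_A */5 -> active={job_A:*/5}
Op 6: register job_D */17 -> active={job_A:*/5, job_D:*/17}
Op 7: register job_C */2 -> active={job_A:*/5, job_C:*/2, job_D:*/17}
Op 8: register job_D */16 -> active={job_A:*/5, job_C:*/2, job_D:*/16}
Op 9: register job_F */10 -> active={job_A:*/5, job_C:*/2, job_D:*/16, job_F:*/10}
  job_A: interval 5, next fire after T=26 is 30
  job_C: interval 2, next fire after T=26 is 28
  job_D: interval 16, next fire after T=26 is 32
  job_F: interval 10, next fire after T=26 is 30
Earliest = 28, winner (lex tiebreak) = job_C

Answer: job_C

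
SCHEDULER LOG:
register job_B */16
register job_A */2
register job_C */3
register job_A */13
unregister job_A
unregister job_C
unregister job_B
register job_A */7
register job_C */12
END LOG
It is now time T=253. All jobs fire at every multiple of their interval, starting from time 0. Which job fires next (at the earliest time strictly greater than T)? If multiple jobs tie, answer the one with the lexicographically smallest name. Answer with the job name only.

Answer: job_A

Derivation:
Op 1: register job_B */16 -> active={job_B:*/16}
Op 2: register job_A */2 -> active={job_A:*/2, job_B:*/16}
Op 3: register job_C */3 -> active={job_A:*/2, job_B:*/16, job_C:*/3}
Op 4: register job_A */13 -> active={job_A:*/13, job_B:*/16, job_C:*/3}
Op 5: unregister job_A -> active={job_B:*/16, job_C:*/3}
Op 6: unregister job_C -> active={job_B:*/16}
Op 7: unregister job_B -> active={}
Op 8: register job_A */7 -> active={job_A:*/7}
Op 9: register job_C */12 -> active={job_A:*/7, job_C:*/12}
  job_A: interval 7, next fire after T=253 is 259
  job_C: interval 12, next fire after T=253 is 264
Earliest = 259, winner (lex tiebreak) = job_A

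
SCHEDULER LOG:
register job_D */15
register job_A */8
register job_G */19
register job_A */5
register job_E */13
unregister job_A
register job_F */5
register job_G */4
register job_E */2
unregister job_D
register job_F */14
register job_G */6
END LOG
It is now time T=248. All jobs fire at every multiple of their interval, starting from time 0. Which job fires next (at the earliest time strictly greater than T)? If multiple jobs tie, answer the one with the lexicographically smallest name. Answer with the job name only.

Op 1: register job_D */15 -> active={job_D:*/15}
Op 2: register job_A */8 -> active={job_A:*/8, job_D:*/15}
Op 3: register job_G */19 -> active={job_A:*/8, job_D:*/15, job_G:*/19}
Op 4: register job_A */5 -> active={job_A:*/5, job_D:*/15, job_G:*/19}
Op 5: register job_E */13 -> active={job_A:*/5, job_D:*/15, job_E:*/13, job_G:*/19}
Op 6: unregister job_A -> active={job_D:*/15, job_E:*/13, job_G:*/19}
Op 7: register job_F */5 -> active={job_D:*/15, job_E:*/13, job_F:*/5, job_G:*/19}
Op 8: register job_G */4 -> active={job_D:*/15, job_E:*/13, job_F:*/5, job_G:*/4}
Op 9: register job_E */2 -> active={job_D:*/15, job_E:*/2, job_F:*/5, job_G:*/4}
Op 10: unregister job_D -> active={job_E:*/2, job_F:*/5, job_G:*/4}
Op 11: register job_F */14 -> active={job_E:*/2, job_F:*/14, job_G:*/4}
Op 12: register job_G */6 -> active={job_E:*/2, job_F:*/14, job_G:*/6}
  job_E: interval 2, next fire after T=248 is 250
  job_F: interval 14, next fire after T=248 is 252
  job_G: interval 6, next fire after T=248 is 252
Earliest = 250, winner (lex tiebreak) = job_E

Answer: job_E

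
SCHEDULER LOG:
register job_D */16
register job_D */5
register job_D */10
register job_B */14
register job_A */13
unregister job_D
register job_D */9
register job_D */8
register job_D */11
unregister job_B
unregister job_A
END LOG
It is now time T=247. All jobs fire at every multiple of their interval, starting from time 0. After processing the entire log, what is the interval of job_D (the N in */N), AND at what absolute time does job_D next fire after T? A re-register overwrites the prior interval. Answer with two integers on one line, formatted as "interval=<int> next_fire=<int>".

Answer: interval=11 next_fire=253

Derivation:
Op 1: register job_D */16 -> active={job_D:*/16}
Op 2: register job_D */5 -> active={job_D:*/5}
Op 3: register job_D */10 -> active={job_D:*/10}
Op 4: register job_B */14 -> active={job_B:*/14, job_D:*/10}
Op 5: register job_A */13 -> active={job_A:*/13, job_B:*/14, job_D:*/10}
Op 6: unregister job_D -> active={job_A:*/13, job_B:*/14}
Op 7: register job_D */9 -> active={job_A:*/13, job_B:*/14, job_D:*/9}
Op 8: register job_D */8 -> active={job_A:*/13, job_B:*/14, job_D:*/8}
Op 9: register job_D */11 -> active={job_A:*/13, job_B:*/14, job_D:*/11}
Op 10: unregister job_B -> active={job_A:*/13, job_D:*/11}
Op 11: unregister job_A -> active={job_D:*/11}
Final interval of job_D = 11
Next fire of job_D after T=247: (247//11+1)*11 = 253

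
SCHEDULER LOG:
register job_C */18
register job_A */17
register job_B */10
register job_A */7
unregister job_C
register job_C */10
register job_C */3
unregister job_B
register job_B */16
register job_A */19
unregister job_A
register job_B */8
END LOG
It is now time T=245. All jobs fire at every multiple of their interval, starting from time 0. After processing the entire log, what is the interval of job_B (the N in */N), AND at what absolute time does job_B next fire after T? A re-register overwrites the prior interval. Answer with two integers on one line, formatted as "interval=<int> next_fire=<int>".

Op 1: register job_C */18 -> active={job_C:*/18}
Op 2: register job_A */17 -> active={job_A:*/17, job_C:*/18}
Op 3: register job_B */10 -> active={job_A:*/17, job_B:*/10, job_C:*/18}
Op 4: register job_A */7 -> active={job_A:*/7, job_B:*/10, job_C:*/18}
Op 5: unregister job_C -> active={job_A:*/7, job_B:*/10}
Op 6: register job_C */10 -> active={job_A:*/7, job_B:*/10, job_C:*/10}
Op 7: register job_C */3 -> active={job_A:*/7, job_B:*/10, job_C:*/3}
Op 8: unregister job_B -> active={job_A:*/7, job_C:*/3}
Op 9: register job_B */16 -> active={job_A:*/7, job_B:*/16, job_C:*/3}
Op 10: register job_A */19 -> active={job_A:*/19, job_B:*/16, job_C:*/3}
Op 11: unregister job_A -> active={job_B:*/16, job_C:*/3}
Op 12: register job_B */8 -> active={job_B:*/8, job_C:*/3}
Final interval of job_B = 8
Next fire of job_B after T=245: (245//8+1)*8 = 248

Answer: interval=8 next_fire=248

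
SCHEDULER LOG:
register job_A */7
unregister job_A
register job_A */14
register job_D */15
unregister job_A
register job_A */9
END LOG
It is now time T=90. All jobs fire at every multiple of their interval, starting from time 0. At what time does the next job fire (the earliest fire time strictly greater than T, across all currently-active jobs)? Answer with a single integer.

Op 1: register job_A */7 -> active={job_A:*/7}
Op 2: unregister job_A -> active={}
Op 3: register job_A */14 -> active={job_A:*/14}
Op 4: register job_D */15 -> active={job_A:*/14, job_D:*/15}
Op 5: unregister job_A -> active={job_D:*/15}
Op 6: register job_A */9 -> active={job_A:*/9, job_D:*/15}
  job_A: interval 9, next fire after T=90 is 99
  job_D: interval 15, next fire after T=90 is 105
Earliest fire time = 99 (job job_A)

Answer: 99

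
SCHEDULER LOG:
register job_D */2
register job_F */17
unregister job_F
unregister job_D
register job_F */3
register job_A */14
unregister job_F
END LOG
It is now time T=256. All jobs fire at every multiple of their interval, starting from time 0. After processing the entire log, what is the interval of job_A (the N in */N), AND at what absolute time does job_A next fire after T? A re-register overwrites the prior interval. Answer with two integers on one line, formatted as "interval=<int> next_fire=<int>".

Op 1: register job_D */2 -> active={job_D:*/2}
Op 2: register job_F */17 -> active={job_D:*/2, job_F:*/17}
Op 3: unregister job_F -> active={job_D:*/2}
Op 4: unregister job_D -> active={}
Op 5: register job_F */3 -> active={job_F:*/3}
Op 6: register job_A */14 -> active={job_A:*/14, job_F:*/3}
Op 7: unregister job_F -> active={job_A:*/14}
Final interval of job_A = 14
Next fire of job_A after T=256: (256//14+1)*14 = 266

Answer: interval=14 next_fire=266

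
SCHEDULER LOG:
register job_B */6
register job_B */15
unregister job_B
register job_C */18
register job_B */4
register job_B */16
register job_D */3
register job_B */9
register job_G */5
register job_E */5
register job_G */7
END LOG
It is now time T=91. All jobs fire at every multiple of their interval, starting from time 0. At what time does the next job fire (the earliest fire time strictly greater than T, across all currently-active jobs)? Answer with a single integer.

Op 1: register job_B */6 -> active={job_B:*/6}
Op 2: register job_B */15 -> active={job_B:*/15}
Op 3: unregister job_B -> active={}
Op 4: register job_C */18 -> active={job_C:*/18}
Op 5: register job_B */4 -> active={job_B:*/4, job_C:*/18}
Op 6: register job_B */16 -> active={job_B:*/16, job_C:*/18}
Op 7: register job_D */3 -> active={job_B:*/16, job_C:*/18, job_D:*/3}
Op 8: register job_B */9 -> active={job_B:*/9, job_C:*/18, job_D:*/3}
Op 9: register job_G */5 -> active={job_B:*/9, job_C:*/18, job_D:*/3, job_G:*/5}
Op 10: register job_E */5 -> active={job_B:*/9, job_C:*/18, job_D:*/3, job_E:*/5, job_G:*/5}
Op 11: register job_G */7 -> active={job_B:*/9, job_C:*/18, job_D:*/3, job_E:*/5, job_G:*/7}
  job_B: interval 9, next fire after T=91 is 99
  job_C: interval 18, next fire after T=91 is 108
  job_D: interval 3, next fire after T=91 is 93
  job_E: interval 5, next fire after T=91 is 95
  job_G: interval 7, next fire after T=91 is 98
Earliest fire time = 93 (job job_D)

Answer: 93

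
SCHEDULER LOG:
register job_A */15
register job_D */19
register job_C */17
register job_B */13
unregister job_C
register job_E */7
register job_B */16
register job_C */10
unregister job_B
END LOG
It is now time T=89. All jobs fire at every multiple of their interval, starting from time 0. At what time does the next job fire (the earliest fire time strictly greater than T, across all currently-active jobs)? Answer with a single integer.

Op 1: register job_A */15 -> active={job_A:*/15}
Op 2: register job_D */19 -> active={job_A:*/15, job_D:*/19}
Op 3: register job_C */17 -> active={job_A:*/15, job_C:*/17, job_D:*/19}
Op 4: register job_B */13 -> active={job_A:*/15, job_B:*/13, job_C:*/17, job_D:*/19}
Op 5: unregister job_C -> active={job_A:*/15, job_B:*/13, job_D:*/19}
Op 6: register job_E */7 -> active={job_A:*/15, job_B:*/13, job_D:*/19, job_E:*/7}
Op 7: register job_B */16 -> active={job_A:*/15, job_B:*/16, job_D:*/19, job_E:*/7}
Op 8: register job_C */10 -> active={job_A:*/15, job_B:*/16, job_C:*/10, job_D:*/19, job_E:*/7}
Op 9: unregister job_B -> active={job_A:*/15, job_C:*/10, job_D:*/19, job_E:*/7}
  job_A: interval 15, next fire after T=89 is 90
  job_C: interval 10, next fire after T=89 is 90
  job_D: interval 19, next fire after T=89 is 95
  job_E: interval 7, next fire after T=89 is 91
Earliest fire time = 90 (job job_A)

Answer: 90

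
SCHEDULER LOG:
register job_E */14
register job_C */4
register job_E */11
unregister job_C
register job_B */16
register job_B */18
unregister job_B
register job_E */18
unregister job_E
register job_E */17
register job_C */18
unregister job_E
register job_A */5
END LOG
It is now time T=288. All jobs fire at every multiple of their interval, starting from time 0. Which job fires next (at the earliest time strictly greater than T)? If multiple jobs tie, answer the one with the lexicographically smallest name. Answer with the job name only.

Op 1: register job_E */14 -> active={job_E:*/14}
Op 2: register job_C */4 -> active={job_C:*/4, job_E:*/14}
Op 3: register job_E */11 -> active={job_C:*/4, job_E:*/11}
Op 4: unregister job_C -> active={job_E:*/11}
Op 5: register job_B */16 -> active={job_B:*/16, job_E:*/11}
Op 6: register job_B */18 -> active={job_B:*/18, job_E:*/11}
Op 7: unregister job_B -> active={job_E:*/11}
Op 8: register job_E */18 -> active={job_E:*/18}
Op 9: unregister job_E -> active={}
Op 10: register job_E */17 -> active={job_E:*/17}
Op 11: register job_C */18 -> active={job_C:*/18, job_E:*/17}
Op 12: unregister job_E -> active={job_C:*/18}
Op 13: register job_A */5 -> active={job_A:*/5, job_C:*/18}
  job_A: interval 5, next fire after T=288 is 290
  job_C: interval 18, next fire after T=288 is 306
Earliest = 290, winner (lex tiebreak) = job_A

Answer: job_A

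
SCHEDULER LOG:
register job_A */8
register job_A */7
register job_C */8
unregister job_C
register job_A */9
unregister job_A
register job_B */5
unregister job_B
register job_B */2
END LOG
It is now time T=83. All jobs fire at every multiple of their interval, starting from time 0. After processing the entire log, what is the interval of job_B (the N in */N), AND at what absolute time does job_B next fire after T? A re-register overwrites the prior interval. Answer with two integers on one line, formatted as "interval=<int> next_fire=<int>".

Answer: interval=2 next_fire=84

Derivation:
Op 1: register job_A */8 -> active={job_A:*/8}
Op 2: register job_A */7 -> active={job_A:*/7}
Op 3: register job_C */8 -> active={job_A:*/7, job_C:*/8}
Op 4: unregister job_C -> active={job_A:*/7}
Op 5: register job_A */9 -> active={job_A:*/9}
Op 6: unregister job_A -> active={}
Op 7: register job_B */5 -> active={job_B:*/5}
Op 8: unregister job_B -> active={}
Op 9: register job_B */2 -> active={job_B:*/2}
Final interval of job_B = 2
Next fire of job_B after T=83: (83//2+1)*2 = 84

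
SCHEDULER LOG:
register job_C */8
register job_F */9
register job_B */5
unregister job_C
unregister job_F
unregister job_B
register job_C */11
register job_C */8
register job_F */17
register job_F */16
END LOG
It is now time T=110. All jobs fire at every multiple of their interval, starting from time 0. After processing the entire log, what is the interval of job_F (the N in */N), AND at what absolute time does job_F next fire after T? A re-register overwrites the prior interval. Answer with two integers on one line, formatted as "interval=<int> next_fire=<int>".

Answer: interval=16 next_fire=112

Derivation:
Op 1: register job_C */8 -> active={job_C:*/8}
Op 2: register job_F */9 -> active={job_C:*/8, job_F:*/9}
Op 3: register job_B */5 -> active={job_B:*/5, job_C:*/8, job_F:*/9}
Op 4: unregister job_C -> active={job_B:*/5, job_F:*/9}
Op 5: unregister job_F -> active={job_B:*/5}
Op 6: unregister job_B -> active={}
Op 7: register job_C */11 -> active={job_C:*/11}
Op 8: register job_C */8 -> active={job_C:*/8}
Op 9: register job_F */17 -> active={job_C:*/8, job_F:*/17}
Op 10: register job_F */16 -> active={job_C:*/8, job_F:*/16}
Final interval of job_F = 16
Next fire of job_F after T=110: (110//16+1)*16 = 112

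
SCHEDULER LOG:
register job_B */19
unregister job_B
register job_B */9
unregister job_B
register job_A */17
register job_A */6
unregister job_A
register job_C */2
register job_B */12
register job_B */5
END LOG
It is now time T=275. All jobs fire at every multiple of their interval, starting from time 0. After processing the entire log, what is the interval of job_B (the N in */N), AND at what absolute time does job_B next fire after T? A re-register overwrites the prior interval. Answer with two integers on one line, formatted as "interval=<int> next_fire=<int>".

Answer: interval=5 next_fire=280

Derivation:
Op 1: register job_B */19 -> active={job_B:*/19}
Op 2: unregister job_B -> active={}
Op 3: register job_B */9 -> active={job_B:*/9}
Op 4: unregister job_B -> active={}
Op 5: register job_A */17 -> active={job_A:*/17}
Op 6: register job_A */6 -> active={job_A:*/6}
Op 7: unregister job_A -> active={}
Op 8: register job_C */2 -> active={job_C:*/2}
Op 9: register job_B */12 -> active={job_B:*/12, job_C:*/2}
Op 10: register job_B */5 -> active={job_B:*/5, job_C:*/2}
Final interval of job_B = 5
Next fire of job_B after T=275: (275//5+1)*5 = 280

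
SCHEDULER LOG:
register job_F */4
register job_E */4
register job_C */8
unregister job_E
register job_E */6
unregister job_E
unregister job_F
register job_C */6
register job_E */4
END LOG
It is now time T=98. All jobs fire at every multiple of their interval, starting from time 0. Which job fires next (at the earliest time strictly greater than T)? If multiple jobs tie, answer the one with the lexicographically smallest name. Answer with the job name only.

Answer: job_E

Derivation:
Op 1: register job_F */4 -> active={job_F:*/4}
Op 2: register job_E */4 -> active={job_E:*/4, job_F:*/4}
Op 3: register job_C */8 -> active={job_C:*/8, job_E:*/4, job_F:*/4}
Op 4: unregister job_E -> active={job_C:*/8, job_F:*/4}
Op 5: register job_E */6 -> active={job_C:*/8, job_E:*/6, job_F:*/4}
Op 6: unregister job_E -> active={job_C:*/8, job_F:*/4}
Op 7: unregister job_F -> active={job_C:*/8}
Op 8: register job_C */6 -> active={job_C:*/6}
Op 9: register job_E */4 -> active={job_C:*/6, job_E:*/4}
  job_C: interval 6, next fire after T=98 is 102
  job_E: interval 4, next fire after T=98 is 100
Earliest = 100, winner (lex tiebreak) = job_E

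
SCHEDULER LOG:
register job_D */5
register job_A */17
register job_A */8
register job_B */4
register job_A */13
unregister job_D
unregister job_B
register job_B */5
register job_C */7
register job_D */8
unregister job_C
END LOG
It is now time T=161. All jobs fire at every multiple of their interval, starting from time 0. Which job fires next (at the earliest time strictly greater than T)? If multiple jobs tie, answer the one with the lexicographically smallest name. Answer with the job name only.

Answer: job_B

Derivation:
Op 1: register job_D */5 -> active={job_D:*/5}
Op 2: register job_A */17 -> active={job_A:*/17, job_D:*/5}
Op 3: register job_A */8 -> active={job_A:*/8, job_D:*/5}
Op 4: register job_B */4 -> active={job_A:*/8, job_B:*/4, job_D:*/5}
Op 5: register job_A */13 -> active={job_A:*/13, job_B:*/4, job_D:*/5}
Op 6: unregister job_D -> active={job_A:*/13, job_B:*/4}
Op 7: unregister job_B -> active={job_A:*/13}
Op 8: register job_B */5 -> active={job_A:*/13, job_B:*/5}
Op 9: register job_C */7 -> active={job_A:*/13, job_B:*/5, job_C:*/7}
Op 10: register job_D */8 -> active={job_A:*/13, job_B:*/5, job_C:*/7, job_D:*/8}
Op 11: unregister job_C -> active={job_A:*/13, job_B:*/5, job_D:*/8}
  job_A: interval 13, next fire after T=161 is 169
  job_B: interval 5, next fire after T=161 is 165
  job_D: interval 8, next fire after T=161 is 168
Earliest = 165, winner (lex tiebreak) = job_B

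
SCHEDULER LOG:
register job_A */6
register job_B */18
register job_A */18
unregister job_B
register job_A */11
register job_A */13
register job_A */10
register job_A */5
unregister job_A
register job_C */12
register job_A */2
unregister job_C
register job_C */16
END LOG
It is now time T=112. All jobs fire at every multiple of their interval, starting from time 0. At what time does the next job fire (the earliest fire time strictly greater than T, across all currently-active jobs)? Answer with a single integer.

Answer: 114

Derivation:
Op 1: register job_A */6 -> active={job_A:*/6}
Op 2: register job_B */18 -> active={job_A:*/6, job_B:*/18}
Op 3: register job_A */18 -> active={job_A:*/18, job_B:*/18}
Op 4: unregister job_B -> active={job_A:*/18}
Op 5: register job_A */11 -> active={job_A:*/11}
Op 6: register job_A */13 -> active={job_A:*/13}
Op 7: register job_A */10 -> active={job_A:*/10}
Op 8: register job_A */5 -> active={job_A:*/5}
Op 9: unregister job_A -> active={}
Op 10: register job_C */12 -> active={job_C:*/12}
Op 11: register job_A */2 -> active={job_A:*/2, job_C:*/12}
Op 12: unregister job_C -> active={job_A:*/2}
Op 13: register job_C */16 -> active={job_A:*/2, job_C:*/16}
  job_A: interval 2, next fire after T=112 is 114
  job_C: interval 16, next fire after T=112 is 128
Earliest fire time = 114 (job job_A)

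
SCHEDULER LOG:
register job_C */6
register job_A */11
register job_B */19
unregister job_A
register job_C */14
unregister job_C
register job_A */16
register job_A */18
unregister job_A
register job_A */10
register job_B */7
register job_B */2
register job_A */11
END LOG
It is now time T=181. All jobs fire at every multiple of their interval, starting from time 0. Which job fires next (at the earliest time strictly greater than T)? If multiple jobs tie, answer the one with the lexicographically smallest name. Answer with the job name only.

Op 1: register job_C */6 -> active={job_C:*/6}
Op 2: register job_A */11 -> active={job_A:*/11, job_C:*/6}
Op 3: register job_B */19 -> active={job_A:*/11, job_B:*/19, job_C:*/6}
Op 4: unregister job_A -> active={job_B:*/19, job_C:*/6}
Op 5: register job_C */14 -> active={job_B:*/19, job_C:*/14}
Op 6: unregister job_C -> active={job_B:*/19}
Op 7: register job_A */16 -> active={job_A:*/16, job_B:*/19}
Op 8: register job_A */18 -> active={job_A:*/18, job_B:*/19}
Op 9: unregister job_A -> active={job_B:*/19}
Op 10: register job_A */10 -> active={job_A:*/10, job_B:*/19}
Op 11: register job_B */7 -> active={job_A:*/10, job_B:*/7}
Op 12: register job_B */2 -> active={job_A:*/10, job_B:*/2}
Op 13: register job_A */11 -> active={job_A:*/11, job_B:*/2}
  job_A: interval 11, next fire after T=181 is 187
  job_B: interval 2, next fire after T=181 is 182
Earliest = 182, winner (lex tiebreak) = job_B

Answer: job_B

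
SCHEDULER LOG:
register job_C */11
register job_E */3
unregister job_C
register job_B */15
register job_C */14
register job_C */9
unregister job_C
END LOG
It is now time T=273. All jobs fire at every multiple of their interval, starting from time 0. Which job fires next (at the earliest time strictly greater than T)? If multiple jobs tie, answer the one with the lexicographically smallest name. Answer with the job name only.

Op 1: register job_C */11 -> active={job_C:*/11}
Op 2: register job_E */3 -> active={job_C:*/11, job_E:*/3}
Op 3: unregister job_C -> active={job_E:*/3}
Op 4: register job_B */15 -> active={job_B:*/15, job_E:*/3}
Op 5: register job_C */14 -> active={job_B:*/15, job_C:*/14, job_E:*/3}
Op 6: register job_C */9 -> active={job_B:*/15, job_C:*/9, job_E:*/3}
Op 7: unregister job_C -> active={job_B:*/15, job_E:*/3}
  job_B: interval 15, next fire after T=273 is 285
  job_E: interval 3, next fire after T=273 is 276
Earliest = 276, winner (lex tiebreak) = job_E

Answer: job_E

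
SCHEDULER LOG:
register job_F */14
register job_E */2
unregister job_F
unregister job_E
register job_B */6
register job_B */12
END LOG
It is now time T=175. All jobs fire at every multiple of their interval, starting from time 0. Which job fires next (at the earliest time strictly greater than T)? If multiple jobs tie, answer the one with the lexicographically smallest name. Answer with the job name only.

Op 1: register job_F */14 -> active={job_F:*/14}
Op 2: register job_E */2 -> active={job_E:*/2, job_F:*/14}
Op 3: unregister job_F -> active={job_E:*/2}
Op 4: unregister job_E -> active={}
Op 5: register job_B */6 -> active={job_B:*/6}
Op 6: register job_B */12 -> active={job_B:*/12}
  job_B: interval 12, next fire after T=175 is 180
Earliest = 180, winner (lex tiebreak) = job_B

Answer: job_B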